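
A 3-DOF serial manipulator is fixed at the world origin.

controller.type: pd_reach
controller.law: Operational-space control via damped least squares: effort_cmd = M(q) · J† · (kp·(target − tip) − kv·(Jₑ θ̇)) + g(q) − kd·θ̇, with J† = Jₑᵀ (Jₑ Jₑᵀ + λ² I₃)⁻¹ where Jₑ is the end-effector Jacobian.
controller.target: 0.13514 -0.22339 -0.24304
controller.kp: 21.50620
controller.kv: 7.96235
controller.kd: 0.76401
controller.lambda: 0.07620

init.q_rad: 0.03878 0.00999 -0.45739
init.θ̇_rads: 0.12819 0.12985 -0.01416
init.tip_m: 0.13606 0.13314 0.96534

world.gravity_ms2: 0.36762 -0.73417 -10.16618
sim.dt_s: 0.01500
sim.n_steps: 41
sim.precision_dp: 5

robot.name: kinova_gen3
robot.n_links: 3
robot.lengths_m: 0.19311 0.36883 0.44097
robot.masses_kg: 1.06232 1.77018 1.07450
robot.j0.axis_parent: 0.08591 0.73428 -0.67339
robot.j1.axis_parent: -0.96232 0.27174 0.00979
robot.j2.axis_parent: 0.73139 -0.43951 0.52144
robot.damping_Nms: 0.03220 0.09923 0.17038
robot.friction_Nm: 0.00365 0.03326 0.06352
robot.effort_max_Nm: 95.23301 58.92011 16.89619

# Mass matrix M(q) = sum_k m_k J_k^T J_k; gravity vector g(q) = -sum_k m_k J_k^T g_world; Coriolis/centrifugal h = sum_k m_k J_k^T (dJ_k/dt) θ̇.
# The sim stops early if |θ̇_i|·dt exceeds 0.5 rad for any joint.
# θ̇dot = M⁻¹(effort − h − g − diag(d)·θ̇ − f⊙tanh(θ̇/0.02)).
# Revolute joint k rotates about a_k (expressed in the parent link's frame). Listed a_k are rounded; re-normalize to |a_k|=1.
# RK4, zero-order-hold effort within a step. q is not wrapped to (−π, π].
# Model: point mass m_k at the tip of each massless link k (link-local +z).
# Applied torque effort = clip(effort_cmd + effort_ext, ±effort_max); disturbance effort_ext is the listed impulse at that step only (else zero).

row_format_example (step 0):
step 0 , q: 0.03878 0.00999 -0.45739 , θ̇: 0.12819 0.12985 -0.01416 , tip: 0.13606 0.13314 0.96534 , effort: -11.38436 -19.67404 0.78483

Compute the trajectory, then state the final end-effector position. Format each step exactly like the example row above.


step 1 , q: 0.03744 0.00487 -0.47482 , θ̇: -0.30470 -0.80260 -2.28002 , tip: 0.13822 0.13369 0.96365 , effort: -11.03255 -17.82181 2.48344
step 2 , q: 0.03042 -0.01206 -0.51967 , θ̇: -0.63468 -1.44668 -3.67927 , tip: 0.14019 0.13275 0.96005 , effort: -10.46103 -15.74681 3.22703
step 3 , q: 0.01885 -0.03718 -0.58143 , θ̇: -0.91021 -1.89717 -4.54365 , tip: 0.14136 0.13003 0.95508 , effort: -9.55441 -13.44461 3.42540
step 4 , q: 0.00343 -0.06801 -0.65352 , θ̇: -1.14960 -2.21129 -5.06175 , tip: 0.14141 0.12547 0.94899 , effort: -8.33878 -11.03013 3.31798
step 5 , q: -0.01536 -0.10278 -0.73159 , θ̇: -1.35942 -2.42596 -5.34662 , tip: 0.14021 0.11918 0.94193 , effort: -6.92339 -8.65668 3.05036
step 6 , q: -0.03710 -0.14022 -0.81272 , θ̇: -1.54277 -2.56781 -5.47286 , tip: 0.13780 0.11138 0.93399 , effort: -5.43406 -6.45006 2.71405
step 7 , q: -0.06141 -0.17938 -0.89493 , θ̇: -1.70232 -2.65729 -5.49301 , tip: 0.13427 0.10232 0.92527 , effort: -3.97347 -4.48428 2.36610
step 8 , q: -0.08796 -0.21961 -0.97691 , θ̇: -1.84099 -2.71013 -5.44444 , tip: 0.12978 0.09225 0.91583 , effort: -2.60940 -2.78653 2.04012
step 9 , q: -0.11645 -0.26044 -1.05784 , θ̇: -1.96181 -2.73823 -5.35317 , tip: 0.12452 0.08141 0.90573 , effort: -1.37850 -1.35239 1.75374
step 10 , q: -0.14664 -0.30157 -1.13721 , θ̇: -2.06764 -2.75038 -5.23672 , tip: 0.11866 0.07002 0.89502 , effort: -0.29512 -0.16024 1.51413
step 11 , q: -0.17833 -0.34282 -1.21473 , θ̇: -2.16105 -2.75306 -5.10646 , tip: 0.11239 0.05826 0.88375 , effort: 0.64038 0.81861 1.32205
step 12 , q: -0.21135 -0.38407 -1.29025 , θ̇: -2.24423 -2.75101 -4.96948 , tip: 0.10588 0.04628 0.87196 , effort: 1.43553 1.61390 1.17456
step 13 , q: -0.24555 -0.42528 -1.36369 , θ̇: -2.31901 -2.74783 -4.82998 , tip: 0.09927 0.03421 0.85970 , effort: 2.10161 2.25328 1.06685
step 14 , q: -0.28082 -0.46646 -1.43505 , θ̇: -2.38694 -2.74628 -4.69021 , tip: 0.09271 0.02216 0.84700 , effort: 2.65121 2.76086 0.99332
step 15 , q: -0.31707 -0.50765 -1.50432 , θ̇: -2.44926 -2.74857 -4.55114 , tip: 0.08631 0.01021 0.83391 , effort: 3.09675 3.15679 0.94824
step 16 , q: -0.35422 -0.54891 -1.57152 , θ̇: -2.50703 -2.75659 -4.41289 , tip: 0.08016 -0.00158 0.82048 , effort: 3.44972 3.45727 0.92613
step 17 , q: -0.39222 -0.59036 -1.63665 , θ̇: -2.56110 -2.77203 -4.27500 , tip: 0.07435 -0.01315 0.80675 , effort: 3.72028 3.67484 0.92184
step 18 , q: -0.43100 -0.63210 -1.69972 , θ̇: -2.61213 -2.79649 -4.13659 , tip: 0.06895 -0.02445 0.79278 , effort: 3.91705 3.81862 0.93070
step 19 , q: -0.47054 -0.67429 -1.76070 , θ̇: -2.66063 -2.83159 -3.99648 , tip: 0.06403 -0.03545 0.77862 , effort: 4.04705 3.89466 0.94848
step 20 , q: -0.51079 -0.71710 -1.81957 , θ̇: -2.70695 -2.87903 -3.85320 , tip: 0.05965 -0.04612 0.76432 , effort: 4.11567 3.90615 0.97134
step 21 , q: -0.55172 -0.76073 -1.87625 , θ̇: -2.75124 -2.94064 -3.70501 , tip: 0.05584 -0.05644 0.74993 , effort: 4.12666 3.85359 0.99578
step 22 , q: -0.59331 -0.80540 -1.93067 , θ̇: -2.79344 -3.01849 -3.54989 , tip: 0.05266 -0.06638 0.73551 , effort: 4.08208 3.73496 1.01857
step 23 , q: -0.63552 -0.85138 -1.98271 , θ̇: -2.83329 -3.11489 -3.38552 , tip: 0.05014 -0.07593 0.72112 , effort: 3.98223 3.54575 1.03665
step 24 , q: -0.67832 -0.89897 -2.03220 , θ̇: -2.87027 -3.23249 -3.20927 , tip: 0.04833 -0.08507 0.70680 , effort: 3.82559 3.27916 1.04709
step 25 , q: -0.72165 -0.94851 -2.07894 , θ̇: -2.90377 -3.37431 -3.01820 , tip: 0.04727 -0.09379 0.69262 , effort: 3.60862 2.92635 1.04697
step 26 , q: -0.76547 -1.00038 -2.12270 , θ̇: -2.93314 -3.54377 -2.80908 , tip: 0.04700 -0.10209 0.67863 , effort: 3.32574 2.47706 1.03334
step 27 , q: -0.80971 -1.05503 -2.16317 , θ̇: -2.95818 -3.74470 -2.57855 , tip: 0.04759 -0.10996 0.66488 , effort: 2.96925 1.92096 1.00309
step 28 , q: -0.85432 -1.11297 -2.20001 , θ̇: -2.97960 -3.98135 -2.32322 , tip: 0.04908 -0.11742 0.65141 , effort: 2.52942 1.25013 0.95287
step 29 , q: -0.89925 -1.17477 -2.23282 , θ̇: -2.99993 -4.25820 -2.03973 , tip: 0.05154 -0.12446 0.63827 , effort: 1.99491 0.46378 0.87878
step 30 , q: -0.94453 -1.24105 -2.26115 , θ̇: -3.02423 -4.57961 -1.72456 , tip: 0.05506 -0.13110 0.62546 , effort: 1.35373 -0.42352 0.77593
step 31 , q: -0.99028 -1.31253 -2.28449 , θ̇: -3.06052 -4.94900 -1.37351 , tip: 0.05970 -0.13733 0.61301 , effort: 0.59542 -1.36757 0.63767
step 32 , q: -1.03674 -1.38992 -2.30227 , θ̇: -3.11924 -5.36699 -0.98073 , tip: 0.06555 -0.14314 0.60089 , effort: -0.28344 -2.27060 0.45478
step 33 , q: -1.08433 -1.47391 -2.31379 , θ̇: -3.21141 -5.82801 -0.53805 , tip: 0.07272 -0.14848 0.58910 , effort: -1.26605 -2.94324 0.21505
step 34 , q: -1.13360 -1.56502 -2.31823 , θ̇: -3.34507 -6.31438 -0.03579 , tip: 0.08132 -0.15327 0.57763 , effort: -2.28639 -3.05014 -0.09539
step 35 , q: -1.18515 -1.66333 -2.31471 , θ̇: -3.51896 -6.78644 0.52273 , tip: 0.09151 -0.15734 0.56649 , effort: -3.17311 -2.05155 -0.46717
step 36 , q: -1.23939 -1.76811 -2.30236 , θ̇: -3.70797 -7.17340 1.14195 , tip: 0.10347 -0.16041 0.55570 , effort: -3.57542 0.78056 -0.91658
step 37 , q: -1.29608 -1.87721 -2.28055 , θ̇: -3.85025 -7.36195 1.78101 , tip: 0.11739 -0.16219 0.54534 , effort: -2.96269 6.01884 -1.40814
step 38 , q: -1.35361 -1.98660 -2.24974 , θ̇: -3.82409 -7.21354 2.32939 , tip: 0.13333 -0.16229 0.53547 , effort: -0.99467 13.11914 -1.84482
step 39 , q: -1.40832 -2.09055 -2.21260 , θ̇: -3.47044 -6.64207 2.60529 , tip: 0.15105 -0.16038 0.52606 , effort: 1.73348 19.68783 -2.08586
step 40 , q: -1.45470 -2.18325 -2.17440 , θ̇: -2.70777 -5.72437 2.45012 , tip: 0.16982 -0.15639 0.51685 , effort: 3.83020 23.21805 -2.02188
step 41 , q: -1.48735 -2.26118 -2.14164 , θ̇: -1.63554 -4.68191 1.87253 , tip: 0.18851 -0.15076 0.50741
final tip position (m): 0.18851 -0.15076 0.50741


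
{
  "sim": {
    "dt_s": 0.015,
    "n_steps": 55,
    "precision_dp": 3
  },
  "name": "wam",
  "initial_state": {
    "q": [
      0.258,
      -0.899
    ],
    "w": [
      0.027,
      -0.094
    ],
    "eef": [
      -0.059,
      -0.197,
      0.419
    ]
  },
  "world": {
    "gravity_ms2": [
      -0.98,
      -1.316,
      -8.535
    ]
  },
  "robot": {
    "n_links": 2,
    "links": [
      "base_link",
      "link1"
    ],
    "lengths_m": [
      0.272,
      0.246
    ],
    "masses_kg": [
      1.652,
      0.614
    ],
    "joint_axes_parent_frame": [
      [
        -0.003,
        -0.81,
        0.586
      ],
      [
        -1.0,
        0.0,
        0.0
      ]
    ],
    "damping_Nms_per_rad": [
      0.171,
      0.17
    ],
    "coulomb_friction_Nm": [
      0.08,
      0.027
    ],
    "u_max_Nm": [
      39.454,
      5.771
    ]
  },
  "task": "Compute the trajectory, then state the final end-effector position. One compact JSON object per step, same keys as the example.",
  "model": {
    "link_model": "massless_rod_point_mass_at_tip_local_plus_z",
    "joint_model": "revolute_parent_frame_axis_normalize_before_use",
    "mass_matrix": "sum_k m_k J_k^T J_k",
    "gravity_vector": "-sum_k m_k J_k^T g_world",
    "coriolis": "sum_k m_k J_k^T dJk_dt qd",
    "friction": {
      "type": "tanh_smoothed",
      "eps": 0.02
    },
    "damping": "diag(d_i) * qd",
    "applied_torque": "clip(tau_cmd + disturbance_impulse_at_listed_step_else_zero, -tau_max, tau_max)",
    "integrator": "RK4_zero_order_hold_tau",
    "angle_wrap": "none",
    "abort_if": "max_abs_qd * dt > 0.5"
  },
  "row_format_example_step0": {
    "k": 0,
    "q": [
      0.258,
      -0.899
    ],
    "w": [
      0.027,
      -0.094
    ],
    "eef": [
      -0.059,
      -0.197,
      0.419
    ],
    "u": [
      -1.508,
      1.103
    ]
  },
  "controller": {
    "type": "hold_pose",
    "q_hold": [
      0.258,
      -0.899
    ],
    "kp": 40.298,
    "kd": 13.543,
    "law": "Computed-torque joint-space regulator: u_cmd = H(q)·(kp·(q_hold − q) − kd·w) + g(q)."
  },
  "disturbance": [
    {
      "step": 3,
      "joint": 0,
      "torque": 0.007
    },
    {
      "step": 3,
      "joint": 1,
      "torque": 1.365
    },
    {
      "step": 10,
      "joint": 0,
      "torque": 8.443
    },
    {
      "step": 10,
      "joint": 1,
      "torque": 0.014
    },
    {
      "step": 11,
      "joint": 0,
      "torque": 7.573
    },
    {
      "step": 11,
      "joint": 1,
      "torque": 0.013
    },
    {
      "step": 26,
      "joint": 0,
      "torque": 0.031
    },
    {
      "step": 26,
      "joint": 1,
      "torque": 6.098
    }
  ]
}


{"k":1,"q":[0.258,-0.9],"w":[0.013,-0.059],"eef":[-0.059,-0.197,0.419],"u":[-1.489,1.088]}
{"k":2,"q":[0.258,-0.901],"w":[0.006,-0.033],"eef":[-0.059,-0.197,0.419],"u":[-1.479,1.076]}
{"k":3,"q":[0.258,-0.901],"w":[0.002,-0.015],"eef":[-0.059,-0.197,0.419],"u":[-1.467,2.433]}
{"k":4,"q":[0.259,-0.897],"w":[0.001,0.516],"eef":[-0.059,-0.196,0.419],"u":[-1.475,0.793]}
{"k":5,"q":[0.259,-0.891],"w":[0.0,0.37],"eef":[-0.06,-0.195,0.421],"u":[-1.477,0.852]}
{"k":6,"q":[0.259,-0.886],"w":[0.0,0.258],"eef":[-0.06,-0.195,0.421],"u":[-1.478,0.898]}
{"k":7,"q":[0.259,-0.883],"w":[-0.0,0.172],"eef":[-0.06,-0.194,0.422],"u":[-1.479,0.934]}
{"k":8,"q":[0.259,-0.881],"w":[-0.0,0.107],"eef":[-0.06,-0.194,0.422],"u":[-1.48,0.963]}
{"k":9,"q":[0.259,-0.879],"w":[-0.0,0.058],"eef":[-0.06,-0.194,0.423],"u":[-1.48,0.985]}
{"k":10,"q":[0.259,-0.879],"w":[-0.0,0.022],"eef":[-0.061,-0.194,0.423],"u":[6.963,1.016]}
{"k":11,"q":[0.267,-0.879],"w":[1.085,0.005],"eef":[-0.062,-0.194,0.422],"u":[4.341,1.016]}
{"k":12,"q":[0.288,-0.879],"w":[1.812,0.02],"eef":[-0.067,-0.195,0.421],"u":[-4.54,0.984]}
{"k":13,"q":[0.312,-0.878],"w":[1.385,0.032],"eef":[-0.073,-0.196,0.42],"u":[-4.075,0.966]}
{"k":14,"q":[0.331,-0.878],"w":[1.037,0.024],"eef":[-0.077,-0.196,0.419],"u":[-3.684,0.96]}
{"k":15,"q":[0.344,-0.877],"w":[0.756,0.011],"eef":[-0.08,-0.197,0.418],"u":[-3.356,0.96]}
{"k":16,"q":[0.354,-0.877],"w":[0.528,-0.0],"eef":[-0.082,-0.197,0.418],"u":[-3.081,0.961]}
{"k":17,"q":[0.36,-0.877],"w":[0.344,-0.007],"eef":[-0.084,-0.198,0.417],"u":[-2.849,0.961]}
{"k":18,"q":[0.364,-0.878],"w":[0.197,-0.012],"eef":[-0.084,-0.198,0.417],"u":[-2.653,0.962]}
{"k":19,"q":[0.366,-0.878],"w":[0.08,-0.014],"eef":[-0.085,-0.198,0.417],"u":[-2.487,0.963]}
{"k":20,"q":[0.367,-0.878],"w":[-0.01,-0.016],"eef":[-0.085,-0.198,0.417],"u":[-2.352,0.964]}
{"k":21,"q":[0.366,-0.878],"w":[-0.064,-0.017],"eef":[-0.085,-0.198,0.417],"u":[-2.264,0.966]}
{"k":22,"q":[0.365,-0.879],"w":[-0.104,-0.017],"eef":[-0.085,-0.198,0.417],"u":[-2.191,0.967]}
{"k":23,"q":[0.363,-0.879],"w":[-0.135,-0.018],"eef":[-0.084,-0.198,0.417],"u":[-2.128,0.969]}
{"k":24,"q":[0.361,-0.879],"w":[-0.158,-0.017],"eef":[-0.084,-0.198,0.417],"u":[-2.075,0.971]}
{"k":25,"q":[0.358,-0.879],"w":[-0.174,-0.017],"eef":[-0.083,-0.198,0.417],"u":[-2.029,0.972]}
{"k":26,"q":[0.356,-0.88],"w":[-0.186,-0.017],"eef":[-0.082,-0.198,0.417],"u":[-1.958,5.771]}
{"k":27,"q":[0.353,-0.866],"w":[-0.19,1.841],"eef":[-0.083,-0.196,0.42],"u":[-1.973,0.011]}
{"k":28,"q":[0.35,-0.842],"w":[-0.191,1.331],"eef":[-0.084,-0.192,0.424],"u":[-1.962,0.217]}
{"k":29,"q":[0.347,-0.825],"w":[-0.191,0.94],"eef":[-0.085,-0.189,0.427],"u":[-1.947,0.378]}
{"k":30,"q":[0.344,-0.813],"w":[-0.191,0.642],"eef":[-0.085,-0.187,0.429],"u":[-1.93,0.504]}
{"k":31,"q":[0.341,-0.805],"w":[-0.189,0.414],"eef":[-0.085,-0.186,0.431],"u":[-1.913,0.602]}
{"k":32,"q":[0.339,-0.8],"w":[-0.187,0.241],"eef":[-0.085,-0.185,0.432],"u":[-1.895,0.68]}
{"k":33,"q":[0.336,-0.798],"w":[-0.184,0.11],"eef":[-0.085,-0.184,0.432],"u":[-1.877,0.741]}
{"k":34,"q":[0.333,-0.797],"w":[-0.18,0.013],"eef":[-0.084,-0.184,0.433],"u":[-1.861,0.79]}
{"k":35,"q":[0.33,-0.797],"w":[-0.176,-0.044],"eef":[-0.083,-0.184,0.433],"u":[-1.845,0.82]}
{"k":36,"q":[0.328,-0.798],"w":[-0.171,-0.082],"eef":[-0.083,-0.184,0.433],"u":[-1.83,0.843]}
{"k":37,"q":[0.325,-0.799],"w":[-0.166,-0.109],"eef":[-0.082,-0.184,0.433],"u":[-1.816,0.861]}
{"k":38,"q":[0.323,-0.801],"w":[-0.16,-0.128],"eef":[-0.081,-0.184,0.433],"u":[-1.804,0.876]}
{"k":39,"q":[0.321,-0.803],"w":[-0.154,-0.141],"eef":[-0.08,-0.184,0.432],"u":[-1.792,0.888]}
{"k":40,"q":[0.318,-0.805],"w":[-0.148,-0.15],"eef":[-0.08,-0.184,0.432],"u":[-1.781,0.898]}
{"k":41,"q":[0.316,-0.808],"w":[-0.142,-0.155],"eef":[-0.079,-0.185,0.432],"u":[-1.771,0.907]}
{"k":42,"q":[0.314,-0.81],"w":[-0.136,-0.157],"eef":[-0.078,-0.185,0.432],"u":[-1.762,0.915]}
{"k":43,"q":[0.312,-0.812],"w":[-0.13,-0.158],"eef":[-0.078,-0.185,0.431],"u":[-1.754,0.921]}
{"k":44,"q":[0.31,-0.815],"w":[-0.125,-0.157],"eef":[-0.077,-0.186,0.431],"u":[-1.746,0.927]}
{"k":45,"q":[0.308,-0.817],"w":[-0.119,-0.155],"eef":[-0.076,-0.186,0.431],"u":[-1.738,0.932]}
{"k":46,"q":[0.307,-0.819],"w":[-0.113,-0.152],"eef":[-0.076,-0.186,0.431],"u":[-1.732,0.936]}
{"k":47,"q":[0.305,-0.822],"w":[-0.108,-0.148],"eef":[-0.075,-0.187,0.43],"u":[-1.725,0.94]}
{"k":48,"q":[0.303,-0.824],"w":[-0.102,-0.144],"eef":[-0.075,-0.187,0.43],"u":[-1.719,0.944]}
{"k":49,"q":[0.302,-0.826],"w":[-0.097,-0.14],"eef":[-0.074,-0.187,0.43],"u":[-1.714,0.947]}
{"k":50,"q":[0.3,-0.828],"w":[-0.092,-0.136],"eef":[-0.074,-0.187,0.43],"u":[-1.709,0.95]}
{"k":51,"q":[0.299,-0.83],"w":[-0.088,-0.131],"eef":[-0.073,-0.188,0.429],"u":[-1.704,0.953]}
{"k":52,"q":[0.298,-0.832],"w":[-0.083,-0.127],"eef":[-0.073,-0.188,0.429],"u":[-1.699,0.956]}
{"k":53,"q":[0.297,-0.834],"w":[-0.079,-0.123],"eef":[-0.072,-0.188,0.429],"u":[-1.695,0.958]}
{"k":54,"q":[0.295,-0.836],"w":[-0.075,-0.118],"eef":[-0.072,-0.188,0.428],"u":[-1.691,0.961]}
{"k":55,"q":[0.294,-0.837],"w":[-0.071,-0.114],"eef":[-0.072,-0.189,0.428]}
{"summary": "final eef position (m): -0.072 -0.189 0.428"}


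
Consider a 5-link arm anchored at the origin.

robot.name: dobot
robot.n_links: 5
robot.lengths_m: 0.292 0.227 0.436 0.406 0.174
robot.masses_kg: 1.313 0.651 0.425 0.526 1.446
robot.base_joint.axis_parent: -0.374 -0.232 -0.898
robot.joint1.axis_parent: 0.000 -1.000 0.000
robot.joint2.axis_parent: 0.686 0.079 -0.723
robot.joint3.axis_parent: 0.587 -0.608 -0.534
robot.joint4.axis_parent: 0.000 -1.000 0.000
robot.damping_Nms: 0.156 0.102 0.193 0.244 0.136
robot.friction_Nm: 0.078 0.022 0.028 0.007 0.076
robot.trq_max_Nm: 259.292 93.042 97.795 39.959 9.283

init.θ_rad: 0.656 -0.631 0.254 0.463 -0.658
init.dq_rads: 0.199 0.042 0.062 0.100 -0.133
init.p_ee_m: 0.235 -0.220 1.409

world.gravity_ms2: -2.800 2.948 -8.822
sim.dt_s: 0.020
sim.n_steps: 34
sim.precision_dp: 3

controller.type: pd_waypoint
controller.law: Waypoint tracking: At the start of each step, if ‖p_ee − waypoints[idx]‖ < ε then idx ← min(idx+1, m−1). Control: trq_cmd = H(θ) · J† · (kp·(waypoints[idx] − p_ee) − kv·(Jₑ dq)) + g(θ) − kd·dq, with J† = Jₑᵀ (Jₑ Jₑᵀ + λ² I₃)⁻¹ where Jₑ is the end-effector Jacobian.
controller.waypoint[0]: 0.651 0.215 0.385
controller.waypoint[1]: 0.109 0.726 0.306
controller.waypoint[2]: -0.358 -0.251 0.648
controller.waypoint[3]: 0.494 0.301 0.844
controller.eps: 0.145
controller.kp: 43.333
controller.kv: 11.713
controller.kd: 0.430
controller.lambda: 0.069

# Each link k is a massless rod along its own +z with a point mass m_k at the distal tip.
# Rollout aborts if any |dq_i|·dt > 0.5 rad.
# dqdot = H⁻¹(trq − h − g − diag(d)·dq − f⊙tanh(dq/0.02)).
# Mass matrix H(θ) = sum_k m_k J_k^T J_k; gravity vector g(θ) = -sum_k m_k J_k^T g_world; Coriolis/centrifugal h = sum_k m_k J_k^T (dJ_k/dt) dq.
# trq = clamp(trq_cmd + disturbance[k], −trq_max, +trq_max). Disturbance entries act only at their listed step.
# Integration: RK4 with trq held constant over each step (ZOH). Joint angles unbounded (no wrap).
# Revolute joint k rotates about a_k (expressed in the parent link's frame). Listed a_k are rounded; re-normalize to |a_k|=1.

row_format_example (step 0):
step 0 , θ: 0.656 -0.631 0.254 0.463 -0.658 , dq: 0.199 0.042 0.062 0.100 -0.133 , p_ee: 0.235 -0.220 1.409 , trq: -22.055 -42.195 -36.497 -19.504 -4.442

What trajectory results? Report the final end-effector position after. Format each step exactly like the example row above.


step 1 , θ: 0.681 -0.646 0.233 0.489 -0.698 , dq: 2.377 -1.546 -2.148 2.359 -3.700 , p_ee: 0.235 -0.216 1.404 , trq: -18.331 -31.121 -27.473 -15.751 -2.046
step 2 , θ: 0.742 -0.686 0.175 0.546 -0.780 , dq: 3.725 -2.446 -3.744 3.300 -4.376 , p_ee: 0.244 -0.207 1.390 , trq: -15.468 -22.228 -19.809 -12.062 -1.420
step 3 , θ: 0.817 -0.736 0.087 0.619 -0.870 , dq: 3.903 -2.653 -5.079 3.985 -4.496 , p_ee: 0.259 -0.195 1.372 , trq: -12.546 -15.085 -13.434 -8.928 -1.121
step 4 , θ: 0.888 -0.787 -0.023 0.703 -0.960 , dq: 3.246 -2.451 -5.990 4.454 -4.398 , p_ee: 0.279 -0.180 1.350 , trq: -9.570 -9.668 -8.357 -6.355 -0.933
step 5 , θ: 0.942 -0.832 -0.148 0.794 -1.047 , dq: 2.205 -2.100 -6.457 4.656 -4.256 , p_ee: 0.303 -0.165 1.326 , trq: -6.757 -5.599 -4.496 -4.239 -0.731
step 6 , θ: 0.975 -0.870 -0.278 0.886 -1.132 , dq: 1.121 -1.747 -6.594 4.600 -4.189 , p_ee: 0.330 -0.148 1.299 , trq: -4.318 -2.535 -1.651 -2.514 -0.442
step 7 , θ: 0.988 -0.902 -0.409 0.976 -1.216 , dq: 0.167 -1.445 -6.509 4.332 -4.251 , p_ee: 0.357 -0.132 1.270 , trq: -2.365 -0.345 0.410 -1.151 -0.052
step 8 , θ: 0.984 -0.929 -0.537 1.058 -1.302 , dq: -0.518 -1.231 -6.299 3.896 -4.423 , p_ee: 0.386 -0.115 1.239 , trq: -0.965 0.963 1.904 -0.131 0.411
step 9 , θ: 0.969 -0.952 -0.660 1.131 -1.393 , dq: -1.057 -1.073 -5.945 3.383 -4.653 , p_ee: 0.413 -0.099 1.206 , trq: -0.013 1.417 2.966 0.574 0.901
step 10 , θ: 0.943 -0.972 -0.775 1.193 -1.487 , dq: -1.470 -0.986 -5.506 2.866 -4.831 , p_ee: 0.440 -0.081 1.172 , trq: 0.579 1.168 3.716 1.015 1.354
step 11 , θ: 0.911 -0.992 -0.881 1.246 -1.584 , dq: -1.766 -0.980 -5.065 2.400 -4.878 , p_ee: 0.465 -0.064 1.138 , trq: 0.926 0.546 4.230 1.263 1.727
step 12 , θ: 0.874 -1.012 -0.978 1.290 -1.680 , dq: -1.976 -1.042 -4.662 1.999 -4.792 , p_ee: 0.489 -0.046 1.103 , trq: 1.143 -0.092 4.541 1.397 2.014
step 13 , θ: 0.833 -1.034 -1.068 1.327 -1.774 , dq: -2.133 -1.149 -4.293 1.661 -4.608 , p_ee: 0.510 -0.028 1.069 , trq: 1.309 -0.508 4.655 1.465 2.217
step 14 , θ: 0.789 -1.059 -1.151 1.357 -1.863 , dq: -2.264 -1.277 -3.945 1.377 -4.362 , p_ee: 0.529 -0.011 1.036 , trq: 1.464 -0.595 4.577 1.490 2.335
step 15 , θ: 0.743 -1.086 -1.227 1.382 -1.947 , dq: -2.381 -1.409 -3.605 1.148 -4.074 , p_ee: 0.546 0.006 1.003 , trq: 1.623 -0.321 4.320 1.478 2.368
step 16 , θ: 0.695 -1.115 -1.296 1.404 -2.025 , dq: -2.485 -1.534 -3.266 0.973 -3.758 , p_ee: 0.561 0.021 0.972 , trq: 1.788 0.311 3.902 1.430 2.315
step 17 , θ: 0.645 -1.147 -1.359 1.422 -2.097 , dq: -2.566 -1.641 -2.929 0.852 -3.424 , p_ee: 0.575 0.036 0.941 , trq: 1.958 1.276 3.347 1.351 2.183
step 18 , θ: 0.593 -1.181 -1.415 1.438 -2.162 , dq: -2.614 -1.726 -2.601 0.781 -3.083 , p_ee: 0.588 0.048 0.912 , trq: 2.134 2.537 2.690 1.246 1.986
step 19 , θ: 0.541 -1.216 -1.464 1.453 -2.220 , dq: -2.616 -1.788 -2.289 0.749 -2.747 , p_ee: 0.600 0.059 0.884 , trq: 2.321 4.040 1.967 1.127 1.741
step 20 , θ: 0.490 -1.253 -1.508 1.468 -2.272 , dq: -2.567 -1.828 -2.001 0.739 -2.428 , p_ee: 0.611 0.069 0.856 , trq: 2.524 5.714 1.217 1.007 1.468
step 21 , θ: 0.440 -1.290 -1.545 1.482 -2.318 , dq: -2.468 -1.848 -1.743 0.737 -2.135 , p_ee: 0.622 0.078 0.830 , trq: 2.747 7.472 0.477 0.899 1.182
step 22 , θ: 0.392 -1.327 -1.578 1.497 -2.358 , dq: -2.332 -1.849 -1.515 0.731 -1.874 , p_ee: 0.632 0.086 0.803 , trq: 2.994 9.230 -0.226 0.810 0.898
step 23 , θ: 0.347 -1.364 -1.607 1.511 -2.393 , dq: -2.172 -1.834 -1.315 0.714 -1.646 , p_ee: 0.642 0.094 0.778 , trq: 3.263 10.914 -0.871 0.745 0.623
step 24 , θ: 0.306 -1.400 -1.632 1.525 -2.424 , dq: -2.002 -1.804 -1.140 0.686 -1.449 , p_ee: 0.652 0.101 0.752 , trq: 3.549 12.469 -1.449 0.702 0.364
step 25 , θ: 0.268 -1.436 -1.653 1.538 -2.451 , dq: -1.833 -1.760 -0.988 0.651 -1.278 , p_ee: 0.661 0.107 0.728 , trq: 3.845 13.862 -1.953 0.678 0.124
step 26 , θ: 0.233 -1.471 -1.672 1.551 -2.476 , dq: -1.672 -1.705 -0.855 0.611 -1.131 , p_ee: 0.669 0.113 0.704 , trq: 4.142 15.075 -2.386 0.670 -0.095
step 27 , θ: 0.201 -1.504 -1.688 1.562 -2.497 , dq: -1.523 -1.640 -0.740 0.570 -1.005 , p_ee: 0.677 0.120 0.681 , trq: 4.433 16.106 -2.751 0.673 -0.292
step 28 , θ: 0.172 -1.536 -1.702 1.573 -2.516 , dq: -1.388 -1.568 -0.642 0.532 -0.897 , p_ee: 0.683 0.126 0.658 , trq: 4.709 16.960 -3.053 0.683 -0.466
step 29 , θ: 0.146 -1.567 -1.714 1.583 -2.533 , dq: -1.268 -1.491 -0.558 0.498 -0.804 , p_ee: 0.690 0.132 0.637 , trq: 4.967 17.649 -3.299 0.696 -0.619
step 30 , θ: 0.122 -1.596 -1.725 1.593 -2.549 , dq: -1.161 -1.411 -0.487 0.469 -0.724 , p_ee: 0.695 0.138 0.616 , trq: 5.201 18.189 -3.494 0.710 -0.751
step 31 , θ: 0.100 -1.623 -1.734 1.602 -2.563 , dq: -1.066 -1.329 -0.429 0.445 -0.657 , p_ee: 0.699 0.143 0.597 , trq: 5.408 18.596 -3.646 0.724 -0.864
step 32 , θ: 0.079 -1.649 -1.742 1.610 -2.575 , dq: -0.982 -1.246 -0.380 0.426 -0.600 , p_ee: 0.703 0.149 0.578 , trq: 5.588 18.886 -3.759 0.736 -0.960
step 33 , θ: 0.060 -1.673 -1.749 1.619 -2.587 , dq: -0.908 -1.164 -0.340 0.412 -0.552 , p_ee: 0.706 0.154 0.561 , trq: 5.741 19.077 -3.841 0.745 -1.040
step 34 , θ: 0.043 -1.696 -1.756 1.627 -2.598 , dq: -0.841 -1.084 -0.308 0.401 -0.511 , p_ee: 0.709 0.159 0.545
final p_ee position (m): 0.709 0.159 0.545


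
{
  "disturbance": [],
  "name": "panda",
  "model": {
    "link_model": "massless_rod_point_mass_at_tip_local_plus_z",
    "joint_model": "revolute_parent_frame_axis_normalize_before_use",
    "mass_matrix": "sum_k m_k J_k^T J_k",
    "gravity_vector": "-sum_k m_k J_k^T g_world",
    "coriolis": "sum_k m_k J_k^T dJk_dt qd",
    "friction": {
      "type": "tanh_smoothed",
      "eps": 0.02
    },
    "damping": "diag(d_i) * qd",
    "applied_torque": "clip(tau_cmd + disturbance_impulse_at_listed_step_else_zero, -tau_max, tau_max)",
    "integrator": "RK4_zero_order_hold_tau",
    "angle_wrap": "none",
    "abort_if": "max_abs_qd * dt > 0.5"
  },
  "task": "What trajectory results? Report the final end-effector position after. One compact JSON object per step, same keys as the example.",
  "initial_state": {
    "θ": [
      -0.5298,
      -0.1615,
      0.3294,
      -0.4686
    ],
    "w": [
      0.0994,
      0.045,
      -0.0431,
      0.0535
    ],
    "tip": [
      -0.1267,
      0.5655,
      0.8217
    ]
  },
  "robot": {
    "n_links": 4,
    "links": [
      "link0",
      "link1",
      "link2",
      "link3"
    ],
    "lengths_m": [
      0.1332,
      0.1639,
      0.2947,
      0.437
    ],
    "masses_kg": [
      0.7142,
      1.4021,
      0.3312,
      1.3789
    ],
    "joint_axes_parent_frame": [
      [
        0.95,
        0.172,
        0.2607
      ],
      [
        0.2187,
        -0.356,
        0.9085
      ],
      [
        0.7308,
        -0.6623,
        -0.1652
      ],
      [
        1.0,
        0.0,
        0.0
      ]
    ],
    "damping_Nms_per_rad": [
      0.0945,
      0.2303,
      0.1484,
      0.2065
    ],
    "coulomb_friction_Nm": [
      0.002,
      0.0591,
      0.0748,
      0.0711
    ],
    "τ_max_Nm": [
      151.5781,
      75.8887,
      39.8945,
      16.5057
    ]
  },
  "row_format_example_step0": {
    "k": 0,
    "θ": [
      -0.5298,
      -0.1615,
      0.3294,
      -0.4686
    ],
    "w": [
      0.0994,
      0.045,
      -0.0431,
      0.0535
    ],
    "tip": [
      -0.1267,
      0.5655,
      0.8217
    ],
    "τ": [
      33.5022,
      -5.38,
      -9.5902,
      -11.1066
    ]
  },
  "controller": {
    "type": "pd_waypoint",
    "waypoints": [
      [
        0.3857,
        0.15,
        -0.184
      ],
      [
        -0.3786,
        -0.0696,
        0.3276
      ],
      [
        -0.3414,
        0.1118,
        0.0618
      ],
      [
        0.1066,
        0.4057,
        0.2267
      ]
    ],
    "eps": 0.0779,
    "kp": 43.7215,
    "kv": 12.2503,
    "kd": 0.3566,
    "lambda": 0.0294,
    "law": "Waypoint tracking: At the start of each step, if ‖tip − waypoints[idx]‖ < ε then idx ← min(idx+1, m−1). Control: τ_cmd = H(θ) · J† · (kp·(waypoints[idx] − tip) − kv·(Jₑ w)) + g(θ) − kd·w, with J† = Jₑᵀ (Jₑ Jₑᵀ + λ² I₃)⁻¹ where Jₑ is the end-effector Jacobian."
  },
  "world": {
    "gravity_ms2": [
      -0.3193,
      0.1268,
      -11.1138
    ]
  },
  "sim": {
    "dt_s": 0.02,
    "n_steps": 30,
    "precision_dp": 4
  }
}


{"k":1,"\u03b8":[-0.5007,-0.1523,0.3417,-0.5556],"w":[2.6909,1.3392,0.718,-8.1838],"tip":[-0.1225,0.5606,0.8151],"\u03c4":[22.8041,-5.2889,-7.9518,-5.5805]}
{"k":2,"\u03b8":[-0.4371,-0.1101,0.34,-0.7379],"w":[3.6749,3.0847,-1.3366,-9.6725],"tip":[-0.1105,0.5492,0.7959],"\u03c4":[12.5065,-6.2157,-6.2783,-4.0286]}
{"k":3,"\u03b8":[-0.3602,-0.0606,0.3099,-0.928],"w":[4.0485,2.2889,-2.1203,-9.2462],"tip":[-0.0929,0.5325,0.7687],"\u03c4":[6.3862,-5.5866,-4.6562,-2.7252]}
{"k":4,"\u03b8":[-0.2784,-0.0253,0.2623,-1.1041],"w":[4.1832,1.4136,-2.8529,-8.3463],"tip":[-0.0715,0.5125,0.7355],"\u03c4":[3.2761,-4.4216,-2.7725,-1.1289]}
{"k":5,"\u03b8":[-0.1953,-0.0075,0.2024,-1.262],"w":[4.1536,0.4662,-3.2641,-7.4664],"tip":[-0.0475,0.4907,0.6979],"\u03c4":[1.5828,-2.9773,-0.9607,0.6837]}
{"k":6,"\u03b8":[-0.1141,-0.0076,0.1361,-1.4032],"w":[3.9904,-0.4216,-3.4419,-6.6737],"tip":[-0.022,0.4681,0.6568],"\u03c4":[0.6554,-1.4781,0.664,2.5003]}
{"k":7,"\u03b8":[-0.0372,-0.0244,0.0678,-1.5295],"w":[3.7143,-1.2291,-3.4236,-5.9796],"tip":[0.0042,0.4453,0.6133],"\u03c4":[0.1601,-0.029,2.032,4.1563]}
{"k":8,"\u03b8":[0.0334,-0.0563,0.0012,-1.6428],"w":[3.3482,-1.9533,-3.2589,-5.3695],"tip":[0.0303,0.4225,0.5686],"\u03c4":[-0.0795,1.3249,3.115,5.5344]}
{"k":9,"\u03b8":[0.096,-0.1019,-0.0614,-1.7444],"w":[2.9193,-2.5928,-3.0137,-4.8141],"tip":[0.0558,0.4003,0.5233],"\u03c4":[-0.1513,2.5415,3.9142,6.5625]}
{"k":10,"\u03b8":[0.1497,-0.1594,-0.1188,-1.8354],"w":[2.4491,-3.1514,-2.7344,-4.2893],"tip":[0.0804,0.3789,0.4784],"\u03c4":[-0.1095,3.599,4.4477,7.211]}
{"k":11,"\u03b8":[0.1937,-0.2273,-0.1706,-1.916],"w":[1.9547,-3.6294,-2.4545,-3.7771],"tip":[0.1037,0.3585,0.4346],"\u03c4":[0.0127,4.4876,4.7474,7.483]}
{"k":12,"\u03b8":[0.2277,-0.3038,-0.217,-1.9865],"w":[1.4499,-4.0213,-2.1993,-3.2657],"tip":[0.1256,0.3393,0.3922],"\u03c4":[0.1952,5.2048,4.8559,7.4059]}
{"k":13,"\u03b8":[0.2517,-0.3873,-0.2587,-2.0467],"w":[0.9477,-4.3176,-1.988,-2.749],"tip":[0.1459,0.3215,0.3518],"\u03c4":[0.4232,5.7521,4.8205,7.0254]}
{"k":14,"\u03b8":[0.2657,-0.4757,-0.2968,-2.0965],"w":[0.4609,-4.5071,-1.8343,-2.2268],"tip":[0.1646,0.305,0.3136],"\u03c4":[0.6819,6.134,4.6892,6.4003]}
{"k":15,"\u03b8":[0.2703,-0.5668,-0.3324,-2.1359],"w":[0.0023,-4.5808,-1.7449,-1.7049],"tip":[0.1818,0.2901,0.2777],"\u03c4":[0.9528,6.3588,4.5048,5.5982]}
{"k":16,"\u03b8":[0.2661,-0.6581,-0.3669,-2.165],"w":[-0.4149,-4.5353,-1.718,-1.194],"tip":[0.1977,0.2767,0.2443],"\u03c4":[1.2131,6.4388,4.3015,4.6904]}
{"k":17,"\u03b8":[0.2541,-0.7474,-0.4013,-2.1842],"w":[-0.7798,-4.3761,-1.7419,-0.7093],"tip":[0.2123,0.2647,0.2132],"\u03c4":[1.44,6.3925,4.1029,3.7463]}
{"k":18,"\u03b8":[0.2354,-0.8325,-0.4366,-2.194],"w":[-1.0837,-4.1178,-1.7979,-0.2665],"tip":[0.2257,0.254,0.1845],"\u03c4":[1.615,6.2432,3.9226,2.8271]}
{"k":19,"\u03b8":[0.2112,-0.9117,-0.4731,-2.1955],"w":[-1.3237,-3.7837,-1.8608,0.1174],"tip":[0.2381,0.2444,0.1581],"\u03c4":[1.7247,6.0193,3.7654,1.9878]}
{"k":20,"\u03b8":[0.1828,-0.9837,-0.5106,-2.1902],"w":[-1.5042,-3.4034,-1.9,0.4215],"tip":[0.2496,0.2358,0.1338],"\u03c4":[1.7577,5.7544,3.6312,1.2856]}
{"k":21,"\u03b8":[0.1514,-1.0478,-0.5488,-2.1794],"w":[-1.6304,-3.0012,-1.9219,0.6639],"tip":[0.2603,0.2279,0.1115],"\u03c4":[1.7603,5.4565,3.5179,0.6907]}
{"k":22,"\u03b8":[0.1179,-1.1039,-0.5872,-2.1643],"w":[-1.7114,-2.5995,-1.9188,0.8457],"tip":[0.2701,0.2206,0.0911],"\u03c4":[1.749,5.1414,3.4233,0.2073]}
{"k":23,"\u03b8":[0.0831,-1.1521,-0.6253,-2.1461],"w":[-1.7575,-2.2153,-1.8904,0.9727],"tip":[0.2793,0.2138,0.0724],"\u03c4":[1.7407,4.8196,3.3467,-0.1702]}
{"k":24,"\u03b8":[0.0477,-1.1928,-0.6626,-2.1259],"w":[-1.778,-1.8592,-1.8408,1.0533],"tip":[0.2878,0.2075,0.0554],"\u03c4":[1.7472,4.497,3.2884,-0.4534]}
{"k":25,"\u03b8":[0.0121,-1.2268,-0.6988,-2.1044],"w":[-1.7804,-1.5366,-1.776,1.0968],"tip":[0.2956,0.2017,0.04],"\u03c4":[1.7743,4.1771,3.2493,-0.6559]}
{"k":26,"\u03b8":[-0.0234,-1.2546,-0.7335,-2.0823],"w":[-1.7701,-1.249,-1.7015,1.1116],"tip":[0.3028,0.1961,0.0258],"\u03c4":[1.8227,3.8613,3.23,-0.7914]}
{"k":27,"\u03b8":[-0.0586,-1.2771,-0.7668,-2.0601],"w":[-1.7509,-0.9953,-1.6219,1.1051],"tip":[0.3095,0.191,0.0129],"\u03c4":[1.8894,3.5505,3.2302,-0.8722]}
{"k":28,"\u03b8":[-0.0934,-1.2948,-0.7984,-2.0382],"w":[-1.7253,-0.7729,-1.54,1.0829],"tip":[0.3156,0.1862,0.0011],"\u03c4":[1.9702,3.2448,3.2488,-0.9093]}
{"k":29,"\u03b8":[-0.1276,-1.3083,-0.8283,-2.0169],"w":[-1.6952,-0.5788,-1.4578,1.0498],"tip":[0.3211,0.1817,-0.0098],"\u03c4":[2.061,2.9444,3.2838,-0.9117]}
{"k":30,"\u03b8":[-0.1611,-1.3182,-0.8567,-1.9963],"w":[-1.6617,-0.4097,-1.3762,1.009],"tip":[0.3261,0.1776,-0.0198]}
{"summary": "final tip position (m): 0.3261 0.1776 -0.0198"}


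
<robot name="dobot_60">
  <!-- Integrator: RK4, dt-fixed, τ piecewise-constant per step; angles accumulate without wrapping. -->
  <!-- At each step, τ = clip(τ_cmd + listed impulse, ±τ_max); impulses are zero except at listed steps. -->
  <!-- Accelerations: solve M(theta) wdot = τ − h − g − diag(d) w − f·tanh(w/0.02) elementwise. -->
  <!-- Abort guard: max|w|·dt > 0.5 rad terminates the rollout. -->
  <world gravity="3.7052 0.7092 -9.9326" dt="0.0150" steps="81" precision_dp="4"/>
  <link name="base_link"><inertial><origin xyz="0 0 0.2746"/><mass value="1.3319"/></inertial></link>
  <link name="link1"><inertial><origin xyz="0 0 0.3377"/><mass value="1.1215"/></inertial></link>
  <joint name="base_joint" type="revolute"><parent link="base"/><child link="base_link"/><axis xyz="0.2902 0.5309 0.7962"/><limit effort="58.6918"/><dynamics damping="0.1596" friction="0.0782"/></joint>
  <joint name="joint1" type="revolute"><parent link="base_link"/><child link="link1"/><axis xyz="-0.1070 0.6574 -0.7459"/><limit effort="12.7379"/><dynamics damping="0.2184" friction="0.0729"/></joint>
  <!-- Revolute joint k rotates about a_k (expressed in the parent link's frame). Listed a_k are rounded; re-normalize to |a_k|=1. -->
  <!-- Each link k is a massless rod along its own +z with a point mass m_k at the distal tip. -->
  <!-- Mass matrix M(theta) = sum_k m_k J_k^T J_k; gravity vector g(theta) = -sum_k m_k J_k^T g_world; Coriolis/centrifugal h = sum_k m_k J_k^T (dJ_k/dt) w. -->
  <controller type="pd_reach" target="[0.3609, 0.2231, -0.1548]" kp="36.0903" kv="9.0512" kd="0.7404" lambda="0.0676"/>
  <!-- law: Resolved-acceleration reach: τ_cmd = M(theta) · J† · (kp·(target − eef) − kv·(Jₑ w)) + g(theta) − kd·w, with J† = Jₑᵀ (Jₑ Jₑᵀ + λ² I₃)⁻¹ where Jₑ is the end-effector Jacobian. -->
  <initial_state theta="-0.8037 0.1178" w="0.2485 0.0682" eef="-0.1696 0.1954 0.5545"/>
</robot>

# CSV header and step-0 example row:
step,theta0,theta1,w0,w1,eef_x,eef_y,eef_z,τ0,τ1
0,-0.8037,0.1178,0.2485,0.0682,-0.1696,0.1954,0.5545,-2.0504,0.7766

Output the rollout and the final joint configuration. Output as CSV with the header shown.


step,theta0,theta1,w0,w1,eef_x,eef_y,eef_z,τ0,τ1
1,-0.8070,0.1291,-0.6716,1.4019,-0.1681,0.1951,0.5549,-0.9739,-0.2308
2,-0.8198,0.1521,-1.0391,1.6594,-0.1658,0.1962,0.5550,-0.4475,-0.3508
3,-0.8370,0.1770,-1.2527,1.6593,-0.1640,0.1982,0.5545,-0.1097,-0.2767
4,-0.8570,0.2014,-1.4139,1.6012,-0.1626,0.2008,0.5536,0.1413,-0.1741
5,-0.8793,0.2249,-1.5519,1.5340,-0.1618,0.2041,0.5523,0.3419,-0.0803
6,-0.9035,0.2474,-1.6760,1.4673,-0.1614,0.2079,0.5506,0.5098,0.0006
7,-0.9294,0.2690,-1.7902,1.4019,-0.1614,0.2122,0.5485,0.6560,0.0710
8,-0.9571,0.2895,-1.8964,1.3370,-0.1618,0.2170,0.5461,0.7890,0.1343
9,-0.9863,0.3091,-1.9961,1.2716,-0.1624,0.2223,0.5433,0.9151,0.1933
10,-1.0169,0.3276,-2.0900,1.2051,-0.1633,0.2281,0.5402,1.0393,0.2503
11,-1.0489,0.3452,-2.1787,1.1368,-0.1644,0.2343,0.5368,1.1648,0.3070
12,-1.0822,0.3617,-2.2623,1.0665,-0.1657,0.2410,0.5330,1.2937,0.3645
13,-1.1167,0.3772,-2.3411,0.9941,-0.1671,0.2481,0.5288,1.4268,0.4233
14,-1.1524,0.3915,-2.4152,0.9197,-0.1685,0.2557,0.5243,1.5638,0.4837
15,-1.1891,0.4047,-2.4849,0.8439,-0.1699,0.2638,0.5195,1.7036,0.5454
16,-1.2269,0.4168,-2.5504,0.7671,-0.1712,0.2723,0.5142,1.8448,0.6079
17,-1.2656,0.4277,-2.6123,0.6899,-0.1724,0.2812,0.5086,1.9856,0.6706
18,-1.3052,0.4375,-2.6711,0.6128,-0.1734,0.2906,0.5026,2.1243,0.7331
19,-1.3456,0.4461,-2.7275,0.5365,-0.1742,0.3004,0.4963,2.2595,0.7949
20,-1.3869,0.4536,-2.7820,0.4613,-0.1746,0.3106,0.4895,2.3902,0.8557
21,-1.4291,0.4599,-2.8352,0.3874,-0.1747,0.3211,0.4824,2.5157,0.9154
22,-1.4720,0.4652,-2.8875,0.3151,-0.1743,0.3320,0.4749,2.6358,0.9741
23,-1.5157,0.4694,-2.9392,0.2443,-0.1734,0.3432,0.4671,2.7505,1.0321
24,-1.5601,0.4725,-2.9905,0.1748,-0.1720,0.3547,0.4588,2.8601,1.0896
25,-1.6053,0.4746,-3.0413,0.1065,-0.1699,0.3664,0.4502,2.9651,1.1472
26,-1.6513,0.4757,-3.0917,0.0397,-0.1672,0.3783,0.4413,3.0662,1.2048
27,-1.6981,0.4759,-3.1611,0.0126,-0.1637,0.3903,0.4320,3.1722,1.2297
28,-1.7459,0.4757,-3.2235,-0.0235,-0.1594,0.4025,0.4223,3.2728,1.2624
29,-1.7948,0.4752,-3.2930,-0.0406,-0.1544,0.4146,0.4124,3.3746,1.2790
30,-1.8445,0.4741,-3.3324,-0.1092,-0.1484,0.4266,0.4022,3.4614,1.3401
31,-1.8948,0.4720,-3.3694,-0.1762,-0.1415,0.4386,0.3918,3.5469,1.4020
32,-1.9456,0.4689,-3.4018,-0.2444,-0.1337,0.4504,0.3811,3.6307,1.4669
33,-1.9968,0.4647,-3.4288,-0.3136,-0.1250,0.4620,0.3703,3.7134,1.5345
34,-2.0484,0.4595,-3.4491,-0.3839,-0.1153,0.4732,0.3594,3.7954,1.6051
35,-2.1003,0.4533,-3.4615,-0.4558,-0.1046,0.4841,0.3484,3.8768,1.6785
36,-2.1522,0.4459,-3.4648,-0.5294,-0.0930,0.4944,0.3373,3.9576,1.7547
37,-2.2042,0.4375,-3.4576,-0.6048,-0.0804,0.5042,0.3263,4.0375,1.8333
38,-2.2559,0.4279,-3.4390,-0.6818,-0.0670,0.5133,0.3155,4.1157,1.9137
39,-2.3073,0.4171,-3.4079,-0.7603,-0.0528,0.5217,0.3047,4.1912,1.9951
40,-2.3581,0.4052,-3.3638,-0.8397,-0.0379,0.5294,0.2943,4.2622,2.0763
41,-2.4082,0.3921,-3.3063,-0.9194,-0.0223,0.5362,0.2841,4.3266,2.1558
42,-2.4573,0.3777,-3.2357,-0.9984,-0.0063,0.5421,0.2742,4.3816,2.2319
43,-2.5053,0.3622,-3.1525,-1.0756,0.0102,0.5472,0.2647,4.4243,2.3026
44,-2.5519,0.3456,-3.0578,-1.1497,0.0269,0.5513,0.2556,4.4516,2.3661
45,-2.5970,0.3279,-2.9531,-1.2197,0.0438,0.5546,0.2470,4.4610,2.4207
46,-2.6405,0.3092,-2.8402,-1.2844,0.0608,0.5570,0.2388,4.4504,2.4650
47,-2.6822,0.2895,-2.7211,-1.3429,0.0776,0.5586,0.2311,4.4188,2.4984
48,-2.7222,0.2690,-2.5978,-1.3948,0.0942,0.5594,0.2238,4.3662,2.5205
49,-2.7602,0.2478,-2.4723,-1.4398,0.1106,0.5595,0.2170,4.2935,2.5318
50,-2.7964,0.2260,-2.3464,-1.4782,0.1266,0.5590,0.2106,4.2026,2.5331
51,-2.8307,0.2036,-2.2216,-1.5102,0.1422,0.5578,0.2046,4.0960,2.5258
52,-2.8631,0.1808,-2.0990,-1.5365,0.1572,0.5561,0.1990,3.9766,2.5113
53,-2.8937,0.1576,-1.9798,-1.5577,0.1718,0.5539,0.1937,3.8470,2.4912
54,-2.9226,0.1341,-1.8647,-1.5746,0.1859,0.5514,0.1887,3.7101,2.4669
55,-2.9497,0.1104,-1.7541,-1.5879,0.1993,0.5485,0.1840,3.5684,2.4398
56,-2.9753,0.0865,-1.6484,-1.5980,0.2123,0.5453,0.1795,3.4240,2.4111
57,-2.9993,0.0625,-1.5478,-1.6057,0.2247,0.5418,0.1752,3.2788,2.3817
58,-3.0218,0.0384,-1.4524,-1.6113,0.2365,0.5382,0.1711,3.1342,2.3526
59,-3.0429,0.0143,-1.3621,-1.6152,0.2478,0.5344,0.1671,2.9914,2.3242
60,-3.0627,-0.0100,-1.2770,-1.6177,0.2586,0.5304,0.1633,2.8513,2.2970
61,-3.0813,-0.0342,-1.1969,-1.6192,0.2689,0.5264,0.1595,2.7145,2.2715
62,-3.0987,-0.0585,-1.1217,-1.6197,0.2787,0.5223,0.1559,2.5816,2.2477
63,-3.1150,-0.0828,-1.0511,-1.6194,0.2880,0.5181,0.1523,2.4528,2.2258
64,-3.1303,-0.1071,-0.9849,-1.6183,0.2969,0.5140,0.1487,2.3283,2.2060
65,-3.1446,-0.1313,-0.9231,-1.6167,0.3054,0.5097,0.1452,2.2083,2.1881
66,-3.1580,-0.1555,-0.8653,-1.6145,0.3135,0.5055,0.1417,2.0927,2.1721
67,-3.1706,-0.1797,-0.8113,-1.6117,0.3212,0.5013,0.1381,1.9815,2.1580
68,-3.1824,-0.2039,-0.7611,-1.6084,0.3285,0.4972,0.1346,1.8747,2.1457
69,-3.1935,-0.2280,-0.7143,-1.6046,0.3355,0.4930,0.1311,1.7721,2.1349
70,-3.2039,-0.2520,-0.6707,-1.6002,0.3421,0.4889,0.1275,1.6736,2.1257
71,-3.2136,-0.2759,-0.6303,-1.5954,0.3484,0.4848,0.1240,1.5790,2.1179
72,-3.2228,-0.2998,-0.5927,-1.5900,0.3544,0.4808,0.1204,1.4883,2.1112
73,-3.2315,-0.3236,-0.5579,-1.5841,0.3601,0.4768,0.1167,1.4012,2.1057
74,-3.2396,-0.3473,-0.5256,-1.5777,0.3656,0.4728,0.1131,1.3176,2.1010
75,-3.2472,-0.3709,-0.4957,-1.5707,0.3707,0.4689,0.1094,1.2374,2.0972
76,-3.2545,-0.3944,-0.4680,-1.5633,0.3756,0.4651,0.1057,1.1604,2.0941
77,-3.2613,-0.4178,-0.4424,-1.5552,0.3803,0.4613,0.1019,1.0864,2.0915
78,-3.2678,-0.4411,-0.4188,-1.5467,0.3847,0.4576,0.0982,1.0154,2.0894
79,-3.2739,-0.4642,-0.3970,-1.5376,0.3889,0.4539,0.0944,0.9472,2.0876
80,-3.2797,-0.4872,-0.3769,-1.5280,0.3929,0.4503,0.0905,0.8817,2.0860
81,-3.2852,-0.5100,-0.3584,-1.5178,0.3966,0.4468,0.0867,,
# final theta (rad): -3.2852 -0.5100


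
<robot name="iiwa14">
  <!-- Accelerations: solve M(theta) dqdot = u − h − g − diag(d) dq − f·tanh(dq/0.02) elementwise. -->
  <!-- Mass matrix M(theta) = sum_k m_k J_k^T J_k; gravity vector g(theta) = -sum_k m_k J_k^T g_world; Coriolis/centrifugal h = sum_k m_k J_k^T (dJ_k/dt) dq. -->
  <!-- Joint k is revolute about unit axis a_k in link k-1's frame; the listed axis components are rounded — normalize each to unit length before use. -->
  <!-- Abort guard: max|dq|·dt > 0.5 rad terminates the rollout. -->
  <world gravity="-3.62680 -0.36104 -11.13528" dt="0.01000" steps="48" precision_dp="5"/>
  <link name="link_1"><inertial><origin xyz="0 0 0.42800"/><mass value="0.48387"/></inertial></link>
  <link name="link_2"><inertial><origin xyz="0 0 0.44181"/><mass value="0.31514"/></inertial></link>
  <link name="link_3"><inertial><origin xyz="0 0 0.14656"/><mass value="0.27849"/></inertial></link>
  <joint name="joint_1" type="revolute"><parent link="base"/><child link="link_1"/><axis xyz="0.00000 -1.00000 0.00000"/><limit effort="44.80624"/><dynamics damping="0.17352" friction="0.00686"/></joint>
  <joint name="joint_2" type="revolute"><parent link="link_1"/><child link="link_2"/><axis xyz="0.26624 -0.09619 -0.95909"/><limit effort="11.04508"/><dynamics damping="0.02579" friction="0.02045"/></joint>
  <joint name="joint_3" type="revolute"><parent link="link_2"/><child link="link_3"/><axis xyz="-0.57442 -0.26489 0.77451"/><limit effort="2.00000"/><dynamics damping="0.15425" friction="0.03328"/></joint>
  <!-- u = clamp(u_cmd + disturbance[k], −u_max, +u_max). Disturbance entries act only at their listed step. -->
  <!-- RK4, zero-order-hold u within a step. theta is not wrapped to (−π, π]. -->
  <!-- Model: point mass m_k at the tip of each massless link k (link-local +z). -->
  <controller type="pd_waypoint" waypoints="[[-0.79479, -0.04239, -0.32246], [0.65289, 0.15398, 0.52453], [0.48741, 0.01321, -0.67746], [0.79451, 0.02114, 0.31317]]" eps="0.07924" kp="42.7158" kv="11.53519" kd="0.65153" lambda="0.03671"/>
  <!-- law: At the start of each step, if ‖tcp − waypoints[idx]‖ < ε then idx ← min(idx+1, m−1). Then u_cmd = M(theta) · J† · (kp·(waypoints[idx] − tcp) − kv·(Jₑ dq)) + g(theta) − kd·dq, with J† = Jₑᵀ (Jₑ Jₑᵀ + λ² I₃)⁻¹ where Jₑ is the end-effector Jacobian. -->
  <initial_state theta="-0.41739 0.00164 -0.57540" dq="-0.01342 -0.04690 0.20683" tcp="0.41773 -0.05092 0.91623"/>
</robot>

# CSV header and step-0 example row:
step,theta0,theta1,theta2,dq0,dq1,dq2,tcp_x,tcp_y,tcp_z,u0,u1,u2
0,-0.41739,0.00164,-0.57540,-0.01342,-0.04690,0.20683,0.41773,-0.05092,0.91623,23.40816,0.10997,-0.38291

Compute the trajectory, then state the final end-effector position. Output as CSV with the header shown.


step,theta0,theta1,theta2,dq0,dq1,dq2,tcp_x,tcp_y,tcp_z,u0,u1,u2
1,-0.41474,-0.01363,-0.60328,0.50039,-2.37290,-3.89549,0.41639,-0.05083,0.91607,20.94378,1.47690,2.00000
2,-0.40991,-0.00913,-0.55711,0.55732,1.61562,7.98447,0.41220,-0.04755,0.91951,17.85418,-1.07173,-2.00000
3,-0.39987,-0.04297,-0.60879,1.25825,-5.72824,-10.47941,0.40553,-0.04641,0.92115,17.54246,3.42166,2.00000
4,-0.38942,-0.04567,-0.57224,0.97654,2.50081,9.39551,0.39660,-0.04277,0.92632,14.54147,-1.98335,-2.00000
5,-0.37519,-0.07664,-0.62337,1.66697,-5.83433,-11.02564,0.38568,-0.04195,0.92955,14.80327,3.24727,2.00000
6,-0.36078,-0.08025,-0.58973,1.35516,2.41466,9.23729,0.37292,-0.03840,0.93593,12.13010,-2.14409,-2.00000
7,-0.34313,-0.11065,-0.64077,1.98158,-5.71810,-10.96676,0.35860,-0.03758,0.94011,12.61727,2.99139,2.00000
8,-0.32554,-0.11480,-0.60830,1.66990,2.26456,9.07876,0.34263,-0.03403,0.94718,10.21851,-2.20203,-2.00000
9,-0.30508,-0.14492,-0.65858,2.23879,-5.60495,-10.81565,0.32543,-0.03310,0.95182,10.84570,2.78714,2.00000
10,-0.28484,-0.14956,-0.62656,1.93349,2.12569,8.98338,0.30666,-0.02949,0.95914,8.65512,-2.22480,-2.00000
11,-0.26205,-0.17942,-0.67570,2.45361,-5.50103,-10.64083,0.28697,-0.02842,0.96382,9.37541,2.62557,2.00000
12,-0.23957,-0.18449,-0.64378,2.15775,2.00593,8.92820,0.26572,-0.02473,0.97097,7.33578,-2.22810,-2.00000
13,-0.21479,-0.21406,-0.69163,2.63635,-5.40154,-10.46060,0.24383,-0.02352,0.97533,8.11790,2.49486,2.00000
14,-0.19039,-0.21945,-0.65960,2.35150,1.90683,8.89889,0.22036,-0.01975,0.98196,6.18243,-2.21979,-2.00000
15,-0.16389,-0.24866,-0.70608,2.79441,-5.30318,-10.28161,0.19650,-0.01841,0.98565,7.00576,2.38718,2.00000
16,-0.13782,-0.25425,-0.67381,2.52110,1.82855,8.88849,0.17101,-0.01457,0.99144,5.13686,-2.20451,-2.00000
17,-0.10982,-0.28302,-0.71891,2.93299,-5.20392,-10.10590,0.14541,-0.01312,0.99418,5.98858,2.29738,2.00000
18,-0.08228,-0.28867,-0.68628,2.67093,1.77067,8.89361,0.11811,-0.00923,0.99882,4.15636,-2.18505,-2.00000
19,-0.05295,-0.31692,-0.72997,3.05560,-5.10238,-9.93352,0.09097,-0.00768,1.00033,5.02948,2.22201,2.00000
20,-0.02411,-0.32250,-0.69688,2.80393,1.73237,8.91252,0.06205,-0.00376,1.00356,3.21024,-2.16296,-2.00000
21,0.00640,-0.35014,-0.73917,3.16448,-4.99764,-9.76365,0.03357,-0.00214,1.00361,4.10221,2.15869,2.00000
22,0.03640,-0.35552,-0.70551,2.92189,1.71260,8.94420,0.00325,0.00179,1.00517,2.27720,-2.13903,-2.00000
23,0.06796,-0.38246,-0.74638,3.26090,-4.88908,-9.59518,-0.02635,0.00345,1.00354,3.18886,2.10570,2.00000
24,0.09898,-0.38751,-0.71206,3.02578,1.71008,8.98788,-0.05785,0.00739,1.00322,1.34332,-2.11353,-2.00000
25,0.13145,-0.41367,-0.75150,3.34543,-4.77636,-9.42700,-0.08833,0.00907,0.99972,2.27823,2.06179,2.00000
26,0.16336,-0.41826,-0.71642,3.11594,1.72331,9.04283,-0.12076,0.01297,0.99733,0.40054,-2.08642,-2.00000
27,0.19663,-0.44357,-0.75440,3.41814,-4.65934,-9.25812,-0.15186,0.01466,0.99181,1.36443,2.02595,2.00000
28,0.22930,-0.44760,-0.71846,3.19231,1.75062,9.10821,-0.18495,0.01852,0.98718,-0.55447,-2.05746,-2.00000
29,0.26324,-0.47198,-0.75497,3.47874,-4.53815,-9.08771,-0.21640,0.02019,0.97953,0.44594,1.99735,2.00000
30,0.29654,-0.47535,-0.71808,3.25450,1.79015,9.18305,-0.24986,0.02400,0.97255,-1.52123,-2.02634,-2.00000
31,0.33102,-0.49873,-0.75310,3.52674,-4.41308,-8.91517,-0.28136,0.02563,0.96268,-0.47525,1.97520,2.00000
32,0.36480,-0.50135,-0.71517,3.30198,1.83991,9.26624,-0.31488,0.02936,0.95329,-2.49618,-1.99275,-2.00000
33,0.39968,-0.52369,-0.74867,3.56152,-4.28487,-8.74029,-0.34613,0.03094,0.94118,-1.39427,1.95894,2.00000
34,0.43380,-0.52550,-0.70963,3.33417,1.89773,9.35669,-0.37939,0.03459,0.92935,-3.47333,-1.95636,-2.00000
35,0.46895,-0.54683,-0.74175,3.58236,-4.16407,-8.57120,-0.41008,0.03612,0.91502,-2.30209,1.95549,2.00000
36,0.50325,-0.54782,-0.70151,3.35022,1.96047,9.46018,-0.44274,0.03969,0.90079,-4.44344,-1.91569,-2.00000
37,0.53851,-0.56805,-0.73202,3.58861,-4.03219,-8.38702,-0.47257,0.04114,0.88431,-3.19219,1.94948,2.00000
38,0.57284,-0.56815,-0.69052,3.35007,2.02693,9.56265,-0.50432,0.04462,0.86776,-5.39848,-1.87218,-2.00000
39,0.60806,-0.58724,-0.71943,3.58018,-3.89822,-8.20202,-0.53300,0.04600,0.84927,-4.05481,1.94593,2.00000
40,0.64225,-0.58644,-0.67665,3.33345,2.09534,9.66607,-0.56355,0.04937,0.83054,-6.32963,-1.82589,-2.00000
41,0.67728,-0.60438,-0.70397,3.55686,-3.76356,-8.01570,-0.59082,0.05068,0.81021,-4.88020,1.94447,2.00000
42,0.71118,-0.60266,-0.65988,3.30033,2.16341,9.76962,-0.61988,0.05394,0.78948,-7.22734,-1.77666,-2.00000
43,0.74587,-0.61947,-0.68561,3.51863,-3.62918,-7.82799,-0.64551,0.05516,0.76753,-5.65848,1.94436,2.00000
44,0.77931,-0.61685,-0.64021,3.25091,2.22913,9.87190,-0.67285,0.05831,0.74503,-8.08236,-1.72453,-2.00000
45,0.81350,-0.63253,-0.66436,3.46577,-3.49590,-7.63929,-0.69664,0.05946,0.72171,-6.38036,1.94478,2.00000
46,0.84634,-0.62904,-0.61765,3.18571,2.29072,9.97121,-0.72207,0.06249,0.69771,-8.88644,-1.66967,-2.00000
47,0.87988,-0.64362,-0.64024,3.39880,-3.36438,-7.45023,-0.74388,0.06356,0.67330,-7.03768,1.94485,2.00000
48,0.91197,-0.63930,-0.59225,3.10550,2.34665,10.06572,-0.76725,0.06649,0.64808,,,
# final tcp position (m): -0.76725 0.06649 0.64808
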